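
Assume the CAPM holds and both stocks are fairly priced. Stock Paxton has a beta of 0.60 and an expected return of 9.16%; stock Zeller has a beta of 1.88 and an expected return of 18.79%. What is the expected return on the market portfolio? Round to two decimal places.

Both satisfy E(R) = R_f + β·MRP, so the slope of the SML is
MRP = (18.79% − 9.16%) / (1.88 − 0.60) = 9.63% / 1.28 = 7.5234%
R_f = E(R_Paxton) − β_Paxton·MRP = 9.16% − 0.60 × 7.5234% = 4.6460%
E(R_m) = R_f + MRP = 4.6460% + 7.5234% = 12.17%

12.17%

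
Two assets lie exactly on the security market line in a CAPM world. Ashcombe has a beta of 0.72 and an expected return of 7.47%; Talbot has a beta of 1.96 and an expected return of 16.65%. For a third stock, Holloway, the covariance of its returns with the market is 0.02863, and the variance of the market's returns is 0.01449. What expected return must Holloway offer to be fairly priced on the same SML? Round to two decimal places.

MRP = (16.65% − 7.47%) / (1.96 − 0.72) = 7.4032%
R_f = 7.47% − 0.72 × 7.4032% = 2.1397%
β_Holloway = Cov / Var(R_m) = 0.02863 / 0.01449 = 1.9758
E(R_Holloway) = R_f + β × MRP = 2.1397% + 1.9758 × 7.4032% = 16.77%

16.77%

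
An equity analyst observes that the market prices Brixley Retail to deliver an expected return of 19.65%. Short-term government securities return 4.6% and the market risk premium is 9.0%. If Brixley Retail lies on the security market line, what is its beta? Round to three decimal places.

β = (E(R) − R_f) / MRP = (19.65% − 4.6%) / 9.0% = 15.05% / 9.0% = 1.672

1.672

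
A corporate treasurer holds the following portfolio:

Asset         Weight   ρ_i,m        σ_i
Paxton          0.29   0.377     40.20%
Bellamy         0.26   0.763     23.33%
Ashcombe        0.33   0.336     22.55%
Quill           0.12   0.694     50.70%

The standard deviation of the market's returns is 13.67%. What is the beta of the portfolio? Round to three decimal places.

β_Paxton = 0.377 × 40.20% / 13.67% = 1.1087
β_Bellamy = 0.763 × 23.33% / 13.67% = 1.3022
β_Ashcombe = 0.336 × 22.55% / 13.67% = 0.5543
β_Quill = 0.694 × 50.70% / 13.67% = 2.5739
β_P = Σ w_i β_i = 0.29×1.1087 + 0.26×1.3022 + 0.33×0.5543 + 0.12×2.5739 = 1.1519

1.152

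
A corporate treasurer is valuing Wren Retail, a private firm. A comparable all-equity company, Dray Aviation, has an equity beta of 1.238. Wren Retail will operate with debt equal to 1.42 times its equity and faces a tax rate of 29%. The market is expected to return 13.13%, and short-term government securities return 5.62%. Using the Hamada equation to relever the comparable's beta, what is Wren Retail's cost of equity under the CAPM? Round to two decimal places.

β_L = β_U × [1 + (1 − t)(D/E)] = 1.238 × [1 + (1 − 0.29) × 1.42]
    = 1.238 × [1 + 0.71 × 1.42] = 1.238 × 2.0082 = 2.4862
MRP = 13.13% − 5.62% = 7.51%
E(R) = R_f + β_L × MRP = 5.62% + 2.4862 × 7.51% = 24.29%

24.29%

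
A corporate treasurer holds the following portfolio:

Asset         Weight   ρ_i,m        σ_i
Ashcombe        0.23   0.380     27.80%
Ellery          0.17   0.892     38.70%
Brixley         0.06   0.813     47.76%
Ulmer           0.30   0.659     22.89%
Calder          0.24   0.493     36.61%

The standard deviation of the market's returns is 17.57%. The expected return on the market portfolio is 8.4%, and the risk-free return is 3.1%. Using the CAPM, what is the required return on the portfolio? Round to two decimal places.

β_Ashcombe = 0.380 × 27.80% / 17.57% = 0.6013
β_Ellery = 0.892 × 38.70% / 17.57% = 1.9647
β_Brixley = 0.813 × 47.76% / 17.57% = 2.2100
β_Ulmer = 0.659 × 22.89% / 17.57% = 0.8585
β_Calder = 0.493 × 36.61% / 17.57% = 1.0272
β_P = Σ w_i β_i = 0.23×0.6013 + 0.17×1.9647 + 0.06×2.2100 + 0.30×0.8585 + 0.24×1.0272 = 1.1090
MRP = 8.4% − 3.1% = 5.30%
E(R_P) = R_f + β_P × MRP = 3.1% + 1.1090 × 5.3% = 8.98%

8.98%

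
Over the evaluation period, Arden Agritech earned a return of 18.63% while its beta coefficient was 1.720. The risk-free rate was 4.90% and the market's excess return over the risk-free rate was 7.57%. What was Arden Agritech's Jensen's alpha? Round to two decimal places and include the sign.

CAPM benchmark = R_f + β(R_m − R_f) = 4.90% + 1.720 × 7.57% = 17.92040%
α = actual − benchmark = 18.63% − 17.92040% = +0.71%

+0.71%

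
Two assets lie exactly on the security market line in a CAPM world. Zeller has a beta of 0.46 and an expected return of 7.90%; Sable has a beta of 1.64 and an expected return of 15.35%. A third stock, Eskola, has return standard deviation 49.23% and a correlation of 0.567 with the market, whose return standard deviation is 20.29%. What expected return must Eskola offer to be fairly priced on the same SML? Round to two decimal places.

MRP = (15.35% − 7.90%) / (1.64 − 0.46) = 6.3136%
R_f = 7.90% − 0.46 × 6.3136% = 4.9957%
β_Eskola = ρ·σ_i/σ_m = 0.567 × 49.23 / 20.29 = 1.3757
E(R_Eskola) = R_f + β × MRP = 4.9957% + 1.3757 × 6.3136% = 13.68%

13.68%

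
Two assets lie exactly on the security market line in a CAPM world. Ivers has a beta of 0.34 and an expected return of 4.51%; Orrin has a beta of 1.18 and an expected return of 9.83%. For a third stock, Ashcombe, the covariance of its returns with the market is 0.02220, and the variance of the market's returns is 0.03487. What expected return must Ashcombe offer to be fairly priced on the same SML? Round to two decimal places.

MRP = (9.83% − 4.51%) / (1.18 − 0.34) = 6.3333%
R_f = 4.51% − 0.34 × 6.3333% = 2.3567%
β_Ashcombe = Cov / Var(R_m) = 0.02220 / 0.03487 = 0.6367
E(R_Ashcombe) = R_f + β × MRP = 2.3567% + 0.6367 × 6.3333% = 6.39%

6.39%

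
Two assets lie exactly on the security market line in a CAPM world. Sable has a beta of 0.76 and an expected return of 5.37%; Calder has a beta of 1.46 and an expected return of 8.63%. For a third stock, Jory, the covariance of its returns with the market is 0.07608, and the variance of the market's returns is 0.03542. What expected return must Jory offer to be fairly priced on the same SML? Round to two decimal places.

11.83%

MRP = (8.63% − 5.37%) / (1.46 − 0.76) = 4.6571%
R_f = 5.37% − 0.76 × 4.6571% = 1.8306%
β_Jory = Cov / Var(R_m) = 0.07608 / 0.03542 = 2.1479
E(R_Jory) = R_f + β × MRP = 1.8306% + 2.1479 × 4.6571% = 11.83%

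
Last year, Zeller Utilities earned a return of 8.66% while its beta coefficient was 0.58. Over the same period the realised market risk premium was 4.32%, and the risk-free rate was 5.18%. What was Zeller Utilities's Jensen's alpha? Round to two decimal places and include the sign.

CAPM benchmark = R_f + β(R_m − R_f) = 5.18% + 0.58 × 4.32% = 7.6856%
α = actual − benchmark = 8.66% − 7.6856% = +0.97%

+0.97%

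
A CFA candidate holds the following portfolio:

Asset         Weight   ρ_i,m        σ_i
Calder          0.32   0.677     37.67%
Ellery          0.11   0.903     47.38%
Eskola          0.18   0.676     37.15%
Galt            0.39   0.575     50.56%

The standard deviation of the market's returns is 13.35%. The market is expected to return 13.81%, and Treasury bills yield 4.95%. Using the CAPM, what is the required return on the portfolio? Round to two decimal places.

24.01%

β_Calder = 0.677 × 37.67% / 13.35% = 1.9103
β_Ellery = 0.903 × 47.38% / 13.35% = 3.2048
β_Eskola = 0.676 × 37.15% / 13.35% = 1.8812
β_Galt = 0.575 × 50.56% / 13.35% = 2.1777
β_P = Σ w_i β_i = 0.32×1.9103 + 0.11×3.2048 + 0.18×1.8812 + 0.39×2.1777 = 2.1517
MRP = 13.81% − 4.95% = 8.86%
E(R_P) = R_f + β_P × MRP = 4.95% + 2.1517 × 8.86% = 24.01%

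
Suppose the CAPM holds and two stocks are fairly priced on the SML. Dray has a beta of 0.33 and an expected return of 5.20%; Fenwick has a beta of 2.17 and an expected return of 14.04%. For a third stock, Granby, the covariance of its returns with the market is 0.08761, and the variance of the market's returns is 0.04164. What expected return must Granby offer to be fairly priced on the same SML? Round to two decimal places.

MRP = (14.04% − 5.20%) / (2.17 − 0.33) = 4.8043%
R_f = 5.20% − 0.33 × 4.8043% = 3.6146%
β_Granby = Cov / Var(R_m) = 0.08761 / 0.04164 = 2.1040
E(R_Granby) = R_f + β × MRP = 3.6146% + 2.1040 × 4.8043% = 13.72%

13.72%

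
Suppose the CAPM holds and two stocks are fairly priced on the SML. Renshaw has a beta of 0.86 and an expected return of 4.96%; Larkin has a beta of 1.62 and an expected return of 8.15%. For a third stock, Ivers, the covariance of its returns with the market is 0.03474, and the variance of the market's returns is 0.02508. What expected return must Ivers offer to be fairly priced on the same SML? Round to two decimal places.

7.16%

MRP = (8.15% − 4.96%) / (1.62 − 0.86) = 4.1974%
R_f = 4.96% − 0.86 × 4.1974% = 1.3502%
β_Ivers = Cov / Var(R_m) = 0.03474 / 0.02508 = 1.3852
E(R_Ivers) = R_f + β × MRP = 1.3502% + 1.3852 × 4.1974% = 7.16%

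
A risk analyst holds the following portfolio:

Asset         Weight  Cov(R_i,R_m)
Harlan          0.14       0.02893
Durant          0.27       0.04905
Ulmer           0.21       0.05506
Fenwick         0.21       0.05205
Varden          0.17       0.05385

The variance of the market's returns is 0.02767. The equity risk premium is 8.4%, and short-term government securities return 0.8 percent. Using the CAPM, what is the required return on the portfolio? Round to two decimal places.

15.66%

β_Harlan = 0.02893 / 0.02767 = 1.0455
β_Durant = 0.04905 / 0.02767 = 1.7727
β_Ulmer = 0.05506 / 0.02767 = 1.9899
β_Fenwick = 0.05205 / 0.02767 = 1.8811
β_Varden = 0.05385 / 0.02767 = 1.9462
β_P = Σ w_i β_i = 0.14×1.0455 + 0.27×1.7727 + 0.21×1.9899 + 0.21×1.8811 + 0.17×1.9462 = 1.7688
E(R_P) = R_f + β_P × MRP = 0.8% + 1.7688 × 8.4% = 15.66%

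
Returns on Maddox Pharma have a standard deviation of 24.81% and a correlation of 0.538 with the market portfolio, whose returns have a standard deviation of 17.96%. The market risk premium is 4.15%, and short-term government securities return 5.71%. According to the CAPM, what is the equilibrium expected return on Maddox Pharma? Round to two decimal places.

β = ρ × σ_i / σ_m = 0.538 × 24.81% / 17.96% = 0.7432
E(R) = 5.71% + 0.7432 × 4.15% = 8.79%

8.79%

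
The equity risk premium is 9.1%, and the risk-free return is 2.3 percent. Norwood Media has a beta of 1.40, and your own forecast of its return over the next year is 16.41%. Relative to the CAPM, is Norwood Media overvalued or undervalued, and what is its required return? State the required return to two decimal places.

Required return = R_f + β·MRP = 2.3% + 1.40 × 9.1% = 15.04%
Forecast 16.41% > required 15.04% → the stock plots above the SML → undervalued.

Undervalued; required return 15.04%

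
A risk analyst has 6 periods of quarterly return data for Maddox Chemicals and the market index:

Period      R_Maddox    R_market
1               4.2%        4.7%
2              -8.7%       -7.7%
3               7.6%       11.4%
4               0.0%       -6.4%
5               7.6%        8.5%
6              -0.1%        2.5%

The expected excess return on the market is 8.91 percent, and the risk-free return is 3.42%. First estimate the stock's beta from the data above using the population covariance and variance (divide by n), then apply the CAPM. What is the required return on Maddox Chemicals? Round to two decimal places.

Mean R_i = (4.2 − 8.7 + 7.6 + 0.0 + 7.6 − 0.1) / 6 = 1.7667%
Mean R_m = (4.7 − 7.7 + 11.4 − 6.4 + 8.5 + 2.5) / 6 = 2.1667%
Σ(R_i − R̄_i)(R_m − R̄_m) = 214.7533  ⇒  Cov = 214.7533 / 6 = 35.7922
Σ(R_m − R̄_m)² = 302.6333  ⇒  Var(R_m) = 302.6333 / 6 = 50.4389
β = Cov / Var(R_m) = 35.7922 / 50.4389 = 0.7096
E(R) = R_f + β × MRP = 3.42% + 0.7096 × 8.91% = 9.74%

9.74%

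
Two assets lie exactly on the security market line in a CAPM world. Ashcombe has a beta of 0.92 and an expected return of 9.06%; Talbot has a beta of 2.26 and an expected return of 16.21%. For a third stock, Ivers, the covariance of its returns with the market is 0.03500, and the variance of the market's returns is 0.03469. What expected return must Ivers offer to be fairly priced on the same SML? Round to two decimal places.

MRP = (16.21% − 9.06%) / (2.26 − 0.92) = 5.3358%
R_f = 9.06% − 0.92 × 5.3358% = 4.1511%
β_Ivers = Cov / Var(R_m) = 0.03500 / 0.03469 = 1.0089
E(R_Ivers) = R_f + β × MRP = 4.1511% + 1.0089 × 5.3358% = 9.53%

9.53%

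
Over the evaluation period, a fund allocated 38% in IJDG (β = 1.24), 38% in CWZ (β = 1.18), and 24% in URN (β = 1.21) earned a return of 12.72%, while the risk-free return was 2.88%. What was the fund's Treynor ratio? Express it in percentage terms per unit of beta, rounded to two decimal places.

β_P = 0.38×1.24 + 0.38×1.18 + 0.24×1.21 = 1.2100
Treynor = (R_P − R_f) / β_P = (12.72% − 2.88%) / 1.2100 = 9.84% / 1.2100 = 8.13%

8.13%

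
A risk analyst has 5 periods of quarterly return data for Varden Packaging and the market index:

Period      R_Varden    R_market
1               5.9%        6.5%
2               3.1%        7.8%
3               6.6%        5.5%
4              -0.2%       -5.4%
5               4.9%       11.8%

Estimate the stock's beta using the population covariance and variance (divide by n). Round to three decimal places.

Mean R_i = (5.9 + 3.1 + 6.6 − 0.2 + 4.9) / 5 = 4.0600%
Mean R_m = (6.5 + 7.8 + 5.5 − 5.4 + 11.8) / 5 = 5.2400%
Σ(R_i − R̄_i)(R_m − R̄_m) = 51.3580  ⇒  Cov = 51.3580 / 5 = 10.2716
Σ(R_m − R̄_m)² = 164.4520  ⇒  Var(R_m) = 164.4520 / 5 = 32.8904
β = Cov / Var(R_m) = 10.2716 / 32.8904 = 0.3123

0.312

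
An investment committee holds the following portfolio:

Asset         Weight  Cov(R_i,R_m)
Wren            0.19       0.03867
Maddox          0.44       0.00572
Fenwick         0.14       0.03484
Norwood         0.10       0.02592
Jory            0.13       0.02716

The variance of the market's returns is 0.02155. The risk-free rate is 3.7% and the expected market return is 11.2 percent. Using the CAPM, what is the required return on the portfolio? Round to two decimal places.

β_Wren = 0.03867 / 0.02155 = 1.7944
β_Maddox = 0.00572 / 0.02155 = 0.2654
β_Fenwick = 0.03484 / 0.02155 = 1.6167
β_Norwood = 0.02592 / 0.02155 = 1.2028
β_Jory = 0.02716 / 0.02155 = 1.2603
β_P = Σ w_i β_i = 0.19×1.7944 + 0.44×0.2654 + 0.14×1.6167 + 0.10×1.2028 + 0.13×1.2603 = 0.9682
MRP = 11.2% − 3.7% = 7.50%
E(R_P) = R_f + β_P × MRP = 3.7% + 0.9682 × 7.5% = 10.96%

10.96%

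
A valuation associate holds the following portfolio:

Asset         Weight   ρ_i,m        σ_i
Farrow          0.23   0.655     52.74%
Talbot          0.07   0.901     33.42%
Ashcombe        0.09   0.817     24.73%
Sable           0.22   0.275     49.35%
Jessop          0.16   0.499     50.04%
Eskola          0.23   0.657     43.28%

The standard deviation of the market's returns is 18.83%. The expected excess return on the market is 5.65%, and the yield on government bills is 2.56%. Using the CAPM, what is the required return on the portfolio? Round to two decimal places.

10.18%

β_Farrow = 0.655 × 52.74% / 18.83% = 1.8346
β_Talbot = 0.901 × 33.42% / 18.83% = 1.5991
β_Ashcombe = 0.817 × 24.73% / 18.83% = 1.0730
β_Sable = 0.275 × 49.35% / 18.83% = 0.7207
β_Jessop = 0.499 × 50.04% / 18.83% = 1.3261
β_Eskola = 0.657 × 43.28% / 18.83% = 1.5101
β_P = Σ w_i β_i = 0.23×1.8346 + 0.07×1.5991 + 0.09×1.0730 + 0.22×0.7207 + 0.16×1.3261 + 0.23×1.5101 = 1.3485
E(R_P) = R_f + β_P × MRP = 2.56% + 1.3485 × 5.65% = 10.18%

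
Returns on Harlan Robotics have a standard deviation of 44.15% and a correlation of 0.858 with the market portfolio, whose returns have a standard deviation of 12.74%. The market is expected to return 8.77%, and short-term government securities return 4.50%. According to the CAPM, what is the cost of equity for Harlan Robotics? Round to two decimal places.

17.20%

β = ρ × σ_i / σ_m = 0.858 × 44.15% / 12.74% = 2.9734
MRP = 8.77% − 4.50% = 4.27%
E(R) = 4.50% + 2.9734 × 4.27% = 17.20%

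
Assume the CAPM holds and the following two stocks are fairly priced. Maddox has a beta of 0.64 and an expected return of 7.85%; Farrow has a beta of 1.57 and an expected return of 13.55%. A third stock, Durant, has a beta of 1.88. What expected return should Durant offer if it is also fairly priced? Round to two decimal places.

15.45%

MRP (SML slope) = (13.55% − 7.85%) / (1.57 − 0.64) = 5.70% / 0.93 = 6.1290%
R_f (intercept) = 7.85% − 0.64 × 6.1290% = 3.9274%
E(R_Durant) = R_f + β × MRP = 3.9274% + 1.88 × 6.1290% = 15.45%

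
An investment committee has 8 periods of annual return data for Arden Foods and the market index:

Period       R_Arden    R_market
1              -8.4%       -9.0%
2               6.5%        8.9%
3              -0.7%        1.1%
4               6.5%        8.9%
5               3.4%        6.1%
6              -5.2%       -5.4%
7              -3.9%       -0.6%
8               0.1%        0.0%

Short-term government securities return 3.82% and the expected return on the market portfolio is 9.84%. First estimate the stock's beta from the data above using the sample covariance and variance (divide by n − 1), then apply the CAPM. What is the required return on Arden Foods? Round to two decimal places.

Mean R_i = (-8.4 + 6.5 − 0.7 + 6.5 + 3.4 − 5.2 − 3.9 + 0.1) / 8 = -0.2125%
Mean R_m = (-9.0 + 8.9 + 1.1 + 8.9 + 6.1 − 5.4 − 0.6 + 0.0) / 8 = 1.2500%
Σ(R_i − R̄_i)(R_m − R̄_m) = 243.8150  ⇒  Cov = 243.8150 / 7 = 34.8307
Σ(R_m − R̄_m)² = 294.8600  ⇒  Var(R_m) = 294.8600 / 7 = 42.1229
β = Cov / Var(R_m) = 34.8307 / 42.1229 = 0.8269
MRP = 9.84% − 3.82% = 6.02%
E(R) = R_f + β × MRP = 3.82% + 0.8269 × 6.02% = 8.80%

8.80%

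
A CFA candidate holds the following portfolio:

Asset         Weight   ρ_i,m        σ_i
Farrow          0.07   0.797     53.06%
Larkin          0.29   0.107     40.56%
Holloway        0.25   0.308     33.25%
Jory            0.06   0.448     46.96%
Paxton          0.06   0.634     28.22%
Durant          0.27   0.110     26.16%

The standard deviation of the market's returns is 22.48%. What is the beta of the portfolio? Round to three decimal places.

β_Farrow = 0.797 × 53.06% / 22.48% = 1.8812
β_Larkin = 0.107 × 40.56% / 22.48% = 0.1931
β_Holloway = 0.308 × 33.25% / 22.48% = 0.4556
β_Jory = 0.448 × 46.96% / 22.48% = 0.9359
β_Paxton = 0.634 × 28.22% / 22.48% = 0.7959
β_Durant = 0.110 × 26.16% / 22.48% = 0.1280
β_P = Σ w_i β_i = 0.07×1.8812 + 0.29×0.1931 + 0.25×0.4556 + 0.06×0.9359 + 0.06×0.7959 + 0.27×0.1280 = 0.4401

0.440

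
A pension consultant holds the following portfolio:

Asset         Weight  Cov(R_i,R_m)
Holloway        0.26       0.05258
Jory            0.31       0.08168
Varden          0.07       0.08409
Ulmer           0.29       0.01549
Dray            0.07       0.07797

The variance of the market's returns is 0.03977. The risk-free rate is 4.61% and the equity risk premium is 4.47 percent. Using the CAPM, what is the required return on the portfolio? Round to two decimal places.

10.77%

β_Holloway = 0.05258 / 0.03977 = 1.3221
β_Jory = 0.08168 / 0.03977 = 2.0538
β_Varden = 0.08409 / 0.03977 = 2.1144
β_Ulmer = 0.01549 / 0.03977 = 0.3895
β_Dray = 0.07797 / 0.03977 = 1.9605
β_P = Σ w_i β_i = 0.26×1.3221 + 0.31×2.0538 + 0.07×2.1144 + 0.29×0.3895 + 0.07×1.9605 = 1.3786
E(R_P) = R_f + β_P × MRP = 4.61% + 1.3786 × 4.47% = 10.77%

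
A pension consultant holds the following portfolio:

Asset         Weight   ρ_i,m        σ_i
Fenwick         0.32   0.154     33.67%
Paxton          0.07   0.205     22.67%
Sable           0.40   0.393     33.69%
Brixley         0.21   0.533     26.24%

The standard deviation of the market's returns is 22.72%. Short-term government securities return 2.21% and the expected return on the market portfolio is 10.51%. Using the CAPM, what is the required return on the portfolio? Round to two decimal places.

β_Fenwick = 0.154 × 33.67% / 22.72% = 0.2282
β_Paxton = 0.205 × 22.67% / 22.72% = 0.2045
β_Sable = 0.393 × 33.69% / 22.72% = 0.5828
β_Brixley = 0.533 × 26.24% / 22.72% = 0.6156
β_P = Σ w_i β_i = 0.32×0.2282 + 0.07×0.2045 + 0.40×0.5828 + 0.21×0.6156 = 0.4497
MRP = 10.51% − 2.21% = 8.30%
E(R_P) = R_f + β_P × MRP = 2.21% + 0.4497 × 8.30% = 5.94%

5.94%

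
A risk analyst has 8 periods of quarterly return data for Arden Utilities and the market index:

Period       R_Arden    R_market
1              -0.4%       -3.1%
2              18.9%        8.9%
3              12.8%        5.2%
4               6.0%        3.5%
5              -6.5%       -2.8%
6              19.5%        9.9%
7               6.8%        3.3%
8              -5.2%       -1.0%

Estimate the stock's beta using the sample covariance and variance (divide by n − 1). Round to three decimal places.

Mean R_i = (-0.4 + 18.9 + 12.8 + 6.0 − 6.5 + 19.5 + 6.8 − 5.2) / 8 = 6.4875%
Mean R_m = (-3.1 + 8.9 + 5.2 + 3.5 − 2.8 + 9.9 + 3.3 − 1.0) / 8 = 2.9875%
Σ(R_i − R̄_i)(R_m − R̄_m) = 340.8488  ⇒  Cov = 340.8488 / 7 = 48.6927
Σ(R_m − R̄_m)² = 174.4488  ⇒  Var(R_m) = 174.4488 / 7 = 24.9213
β = Cov / Var(R_m) = 48.6927 / 24.9213 = 1.9539

1.954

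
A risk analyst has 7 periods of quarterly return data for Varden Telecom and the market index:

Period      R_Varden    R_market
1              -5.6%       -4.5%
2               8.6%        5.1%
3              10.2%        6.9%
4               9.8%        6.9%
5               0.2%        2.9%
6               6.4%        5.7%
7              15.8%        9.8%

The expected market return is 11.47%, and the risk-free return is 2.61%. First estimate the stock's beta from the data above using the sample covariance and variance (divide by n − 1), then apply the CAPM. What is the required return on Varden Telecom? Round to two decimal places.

15.84%

Mean R_i = (-5.6 + 8.6 + 10.2 + 9.8 + 0.2 + 6.4 + 15.8) / 7 = 6.4857%
Mean R_m = (-4.5 + 5.1 + 6.9 + 6.9 + 2.9 + 5.7 + 9.8) / 7 = 4.6857%
Σ(R_i − R̄_i)(R_m − R̄_m) = 186.2286  ⇒  Cov = 186.2286 / 6 = 31.0381
Σ(R_m − R̄_m)² = 124.7286  ⇒  Var(R_m) = 124.7286 / 6 = 20.7881
β = Cov / Var(R_m) = 31.0381 / 20.7881 = 1.4931
MRP = 11.47% − 2.61% = 8.86%
E(R) = R_f + β × MRP = 2.61% + 1.4931 × 8.86% = 15.84%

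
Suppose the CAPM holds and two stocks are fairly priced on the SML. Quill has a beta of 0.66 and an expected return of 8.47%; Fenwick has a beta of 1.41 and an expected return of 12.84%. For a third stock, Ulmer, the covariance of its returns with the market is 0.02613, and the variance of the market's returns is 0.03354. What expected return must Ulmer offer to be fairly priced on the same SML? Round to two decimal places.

MRP = (12.84% − 8.47%) / (1.41 − 0.66) = 5.8267%
R_f = 8.47% − 0.66 × 5.8267% = 4.6244%
β_Ulmer = Cov / Var(R_m) = 0.02613 / 0.03354 = 0.7791
E(R_Ulmer) = R_f + β × MRP = 4.6244% + 0.7791 × 5.8267% = 9.16%

9.16%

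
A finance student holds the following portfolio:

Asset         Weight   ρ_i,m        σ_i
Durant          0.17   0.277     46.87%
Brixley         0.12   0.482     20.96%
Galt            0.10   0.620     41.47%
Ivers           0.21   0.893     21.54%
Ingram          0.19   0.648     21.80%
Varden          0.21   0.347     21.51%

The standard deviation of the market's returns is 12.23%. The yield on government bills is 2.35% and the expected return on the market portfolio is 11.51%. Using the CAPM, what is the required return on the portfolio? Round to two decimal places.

13.05%

β_Durant = 0.277 × 46.87% / 12.23% = 1.0616
β_Brixley = 0.482 × 20.96% / 12.23% = 0.8261
β_Galt = 0.620 × 41.47% / 12.23% = 2.1023
β_Ivers = 0.893 × 21.54% / 12.23% = 1.5728
β_Ingram = 0.648 × 21.80% / 12.23% = 1.1551
β_Varden = 0.347 × 21.51% / 12.23% = 0.6103
β_P = Σ w_i β_i = 0.17×1.0616 + 0.12×0.8261 + 0.10×2.1023 + 0.21×1.5728 + 0.19×1.1551 + 0.21×0.6103 = 1.1678
MRP = 11.51% − 2.35% = 9.16%
E(R_P) = R_f + β_P × MRP = 2.35% + 1.1678 × 9.16% = 13.05%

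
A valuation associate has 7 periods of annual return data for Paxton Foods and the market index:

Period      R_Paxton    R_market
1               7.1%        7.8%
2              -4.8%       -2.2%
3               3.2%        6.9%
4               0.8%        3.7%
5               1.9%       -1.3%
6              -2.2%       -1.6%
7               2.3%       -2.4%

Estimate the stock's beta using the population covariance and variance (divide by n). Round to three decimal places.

0.613

Mean R_i = (7.1 − 4.8 + 3.2 + 0.8 + 1.9 − 2.2 + 2.3) / 7 = 1.1857%
Mean R_m = (7.8 − 2.2 + 6.9 + 3.7 − 1.3 − 1.6 − 2.4) / 7 = 1.5571%
Σ(R_i − R̄_i)(R_m − R̄_m) = 73.5857  ⇒  Cov = 73.5857 / 7 = 10.5122
Σ(R_m − R̄_m)² = 120.0171  ⇒  Var(R_m) = 120.0171 / 7 = 17.1453
β = Cov / Var(R_m) = 10.5122 / 17.1453 = 0.6131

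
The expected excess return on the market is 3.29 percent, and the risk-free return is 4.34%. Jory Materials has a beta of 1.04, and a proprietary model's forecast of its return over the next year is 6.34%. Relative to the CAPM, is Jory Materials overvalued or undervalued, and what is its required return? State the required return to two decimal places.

Required return = R_f + β·MRP = 4.34% + 1.04 × 3.29% = 7.76%
Forecast 6.34% < required 7.76% → the stock plots below the SML → overvalued.

Overvalued; required return 7.76%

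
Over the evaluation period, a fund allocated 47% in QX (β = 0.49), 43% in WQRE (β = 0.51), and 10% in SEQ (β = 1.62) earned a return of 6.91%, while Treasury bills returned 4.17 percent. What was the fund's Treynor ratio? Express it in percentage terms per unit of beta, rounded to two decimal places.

4.48%

β_P = 0.47×0.49 + 0.43×0.51 + 0.10×1.62 = 0.6116
Treynor = (R_P − R_f) / β_P = (6.91% − 4.17%) / 0.6116 = 2.74% / 0.6116 = 4.48%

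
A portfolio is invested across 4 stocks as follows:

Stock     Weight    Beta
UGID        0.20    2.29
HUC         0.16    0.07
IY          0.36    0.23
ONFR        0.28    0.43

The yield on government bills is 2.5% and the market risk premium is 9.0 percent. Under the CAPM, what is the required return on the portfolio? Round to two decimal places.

8.55%

β_P = Σ w_i β_i = 0.20×2.29 + 0.16×0.07 + 0.36×0.23 + 0.28×0.43 = 0.6724
E(R_P) = R_f + β_P × MRP = 2.5% + 0.6724 × 9.0% = 8.55%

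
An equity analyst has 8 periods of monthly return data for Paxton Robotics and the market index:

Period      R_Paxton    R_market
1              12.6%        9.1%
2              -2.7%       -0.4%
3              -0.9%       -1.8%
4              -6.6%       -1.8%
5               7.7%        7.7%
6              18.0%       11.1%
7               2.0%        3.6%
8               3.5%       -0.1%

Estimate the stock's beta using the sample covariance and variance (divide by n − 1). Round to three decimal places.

Mean R_i = (12.6 − 2.7 − 0.9 − 6.6 + 7.7 + 18.0 + 2.0 + 3.5) / 8 = 4.2000%
Mean R_m = (9.1 − 0.4 − 1.8 − 1.8 + 7.7 + 11.1 + 3.6 − 0.1) / 8 = 3.4250%
Σ(R_i − R̄_i)(R_m − R̄_m) = 280.1000  ⇒  Cov = 280.1000 / 7 = 40.0143
Σ(R_m − R̄_m)² = 191.0750  ⇒  Var(R_m) = 191.0750 / 7 = 27.2964
β = Cov / Var(R_m) = 40.0143 / 27.2964 = 1.4659

1.466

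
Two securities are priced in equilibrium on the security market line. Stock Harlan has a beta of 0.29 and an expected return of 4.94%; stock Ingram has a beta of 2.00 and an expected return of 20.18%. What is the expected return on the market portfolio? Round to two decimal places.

Both satisfy E(R) = R_f + β·MRP, so the slope of the SML is
MRP = (20.18% − 4.94%) / (2.00 − 0.29) = 15.24% / 1.71 = 8.9123%
R_f = E(R_Harlan) − β_Harlan·MRP = 4.94% − 0.29 × 8.9123% = 2.3554%
E(R_m) = R_f + MRP = 2.3554% + 8.9123% = 11.27%

11.27%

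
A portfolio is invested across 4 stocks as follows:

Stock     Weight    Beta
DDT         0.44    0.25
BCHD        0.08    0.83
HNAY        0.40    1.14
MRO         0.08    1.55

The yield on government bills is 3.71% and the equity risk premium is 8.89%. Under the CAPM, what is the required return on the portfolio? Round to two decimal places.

β_P = Σ w_i β_i = 0.44×0.25 + 0.08×0.83 + 0.40×1.14 + 0.08×1.55 = 0.7564
E(R_P) = R_f + β_P × MRP = 3.71% + 0.7564 × 8.89% = 10.43%

10.43%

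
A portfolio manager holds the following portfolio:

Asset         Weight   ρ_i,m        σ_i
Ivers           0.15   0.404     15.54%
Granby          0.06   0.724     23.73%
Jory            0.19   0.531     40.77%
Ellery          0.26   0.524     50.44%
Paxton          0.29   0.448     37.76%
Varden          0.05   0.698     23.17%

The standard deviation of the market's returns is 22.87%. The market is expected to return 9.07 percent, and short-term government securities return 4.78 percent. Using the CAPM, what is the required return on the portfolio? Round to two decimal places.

β_Ivers = 0.404 × 15.54% / 22.87% = 0.2745
β_Granby = 0.724 × 23.73% / 22.87% = 0.7512
β_Jory = 0.531 × 40.77% / 22.87% = 0.9466
β_Ellery = 0.524 × 50.44% / 22.87% = 1.1557
β_Paxton = 0.448 × 37.76% / 22.87% = 0.7397
β_Varden = 0.698 × 23.17% / 22.87% = 0.7072
β_P = Σ w_i β_i = 0.15×0.2745 + 0.06×0.7512 + 0.19×0.9466 + 0.26×1.1557 + 0.29×0.7397 + 0.05×0.7072 = 0.8165
MRP = 9.07% − 4.78% = 4.29%
E(R_P) = R_f + β_P × MRP = 4.78% + 0.8165 × 4.29% = 8.28%

8.28%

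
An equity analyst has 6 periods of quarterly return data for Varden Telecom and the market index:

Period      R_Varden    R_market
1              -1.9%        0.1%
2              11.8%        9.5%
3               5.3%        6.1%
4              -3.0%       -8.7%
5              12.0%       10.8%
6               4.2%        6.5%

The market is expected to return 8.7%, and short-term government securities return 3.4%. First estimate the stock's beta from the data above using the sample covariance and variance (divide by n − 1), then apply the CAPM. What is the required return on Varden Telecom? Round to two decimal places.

7.67%

Mean R_i = (-1.9 + 11.8 + 5.3 − 3.0 + 12.0 + 4.2) / 6 = 4.7333%
Mean R_m = (0.1 + 9.5 + 6.1 − 8.7 + 10.8 + 6.5) / 6 = 4.0500%
Σ(R_i − R̄_i)(R_m − R̄_m) = 212.2200  ⇒  Cov = 212.2200 / 5 = 42.4440
Σ(R_m − R̄_m)² = 263.6350  ⇒  Var(R_m) = 263.6350 / 5 = 52.7270
β = Cov / Var(R_m) = 42.4440 / 52.7270 = 0.8050
MRP = 8.7% − 3.4% = 5.30%
E(R) = R_f + β × MRP = 3.4% + 0.8050 × 5.3% = 7.67%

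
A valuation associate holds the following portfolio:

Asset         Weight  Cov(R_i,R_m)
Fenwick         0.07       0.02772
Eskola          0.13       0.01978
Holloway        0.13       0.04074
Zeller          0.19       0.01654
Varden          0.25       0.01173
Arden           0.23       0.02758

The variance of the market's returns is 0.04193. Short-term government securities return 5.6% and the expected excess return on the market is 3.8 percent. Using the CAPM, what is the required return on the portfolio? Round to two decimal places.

β_Fenwick = 0.02772 / 0.04193 = 0.6611
β_Eskola = 0.01978 / 0.04193 = 0.4717
β_Holloway = 0.04074 / 0.04193 = 0.9716
β_Zeller = 0.01654 / 0.04193 = 0.3945
β_Varden = 0.01173 / 0.04193 = 0.2798
β_Arden = 0.02758 / 0.04193 = 0.6578
β_P = Σ w_i β_i = 0.07×0.6611 + 0.13×0.4717 + 0.13×0.9716 + 0.19×0.3945 + 0.25×0.2798 + 0.23×0.6578 = 0.5301
E(R_P) = R_f + β_P × MRP = 5.6% + 0.5301 × 3.8% = 7.61%

7.61%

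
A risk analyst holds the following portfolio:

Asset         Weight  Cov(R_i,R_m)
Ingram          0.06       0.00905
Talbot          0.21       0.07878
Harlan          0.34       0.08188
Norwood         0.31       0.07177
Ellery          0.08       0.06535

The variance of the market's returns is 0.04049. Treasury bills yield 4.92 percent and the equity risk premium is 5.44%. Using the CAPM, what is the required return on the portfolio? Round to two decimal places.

14.65%

β_Ingram = 0.00905 / 0.04049 = 0.2235
β_Talbot = 0.07878 / 0.04049 = 1.9457
β_Harlan = 0.08188 / 0.04049 = 2.0222
β_Norwood = 0.07177 / 0.04049 = 1.7725
β_Ellery = 0.06535 / 0.04049 = 1.6140
β_P = Σ w_i β_i = 0.06×0.2235 + 0.21×1.9457 + 0.34×2.0222 + 0.31×1.7725 + 0.08×1.6140 = 1.7882
E(R_P) = R_f + β_P × MRP = 4.92% + 1.7882 × 5.44% = 14.65%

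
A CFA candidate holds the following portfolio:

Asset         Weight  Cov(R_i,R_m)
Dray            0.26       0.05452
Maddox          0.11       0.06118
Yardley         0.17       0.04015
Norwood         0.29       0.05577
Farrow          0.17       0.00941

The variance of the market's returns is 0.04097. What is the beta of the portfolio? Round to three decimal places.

β_Dray = 0.05452 / 0.04097 = 1.3307
β_Maddox = 0.06118 / 0.04097 = 1.4933
β_Yardley = 0.04015 / 0.04097 = 0.9800
β_Norwood = 0.05577 / 0.04097 = 1.3612
β_Farrow = 0.00941 / 0.04097 = 0.2297
β_P = Σ w_i β_i = 0.26×1.3307 + 0.11×1.4933 + 0.17×0.9800 + 0.29×1.3612 + 0.17×0.2297 = 1.1106

1.111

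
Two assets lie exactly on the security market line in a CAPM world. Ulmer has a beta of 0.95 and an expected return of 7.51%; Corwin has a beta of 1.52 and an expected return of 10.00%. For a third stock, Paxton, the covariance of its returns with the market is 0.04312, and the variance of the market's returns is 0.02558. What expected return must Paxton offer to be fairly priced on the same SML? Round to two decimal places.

MRP = (10.00% − 7.51%) / (1.52 − 0.95) = 4.3684%
R_f = 7.51% − 0.95 × 4.3684% = 3.3600%
β_Paxton = Cov / Var(R_m) = 0.04312 / 0.02558 = 1.6857
E(R_Paxton) = R_f + β × MRP = 3.3600% + 1.6857 × 4.3684% = 10.72%

10.72%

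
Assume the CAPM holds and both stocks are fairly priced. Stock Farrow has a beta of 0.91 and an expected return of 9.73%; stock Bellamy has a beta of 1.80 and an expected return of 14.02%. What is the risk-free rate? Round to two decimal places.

5.34%

Both satisfy E(R) = R_f + β·MRP, so the slope of the SML is
MRP = (14.02% − 9.73%) / (1.80 − 0.91) = 4.29% / 0.89 = 4.8202%
R_f = E(R_Farrow) − β_Farrow·MRP = 9.73% − 0.91 × 4.8202% = 5.3436%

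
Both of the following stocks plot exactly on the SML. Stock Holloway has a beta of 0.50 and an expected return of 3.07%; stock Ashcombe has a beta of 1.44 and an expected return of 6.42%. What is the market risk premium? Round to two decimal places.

Both satisfy E(R) = R_f + β·MRP, so the slope of the SML is
MRP = (6.42% − 3.07%) / (1.44 − 0.50) = 3.35% / 0.94 = 3.5638%

3.56%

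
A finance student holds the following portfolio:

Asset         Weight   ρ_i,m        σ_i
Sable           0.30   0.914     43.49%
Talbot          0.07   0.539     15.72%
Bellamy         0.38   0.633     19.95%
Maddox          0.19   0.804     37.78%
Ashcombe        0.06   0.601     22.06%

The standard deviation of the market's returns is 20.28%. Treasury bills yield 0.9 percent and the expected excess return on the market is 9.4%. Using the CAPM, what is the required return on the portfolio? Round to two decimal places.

β_Sable = 0.914 × 43.49% / 20.28% = 1.9601
β_Talbot = 0.539 × 15.72% / 20.28% = 0.4178
β_Bellamy = 0.633 × 19.95% / 20.28% = 0.6227
β_Maddox = 0.804 × 37.78% / 20.28% = 1.4978
β_Ashcombe = 0.601 × 22.06% / 20.28% = 0.6538
β_P = Σ w_i β_i = 0.30×1.9601 + 0.07×0.4178 + 0.38×0.6227 + 0.19×1.4978 + 0.06×0.6538 = 1.1777
E(R_P) = R_f + β_P × MRP = 0.9% + 1.1777 × 9.4% = 11.97%

11.97%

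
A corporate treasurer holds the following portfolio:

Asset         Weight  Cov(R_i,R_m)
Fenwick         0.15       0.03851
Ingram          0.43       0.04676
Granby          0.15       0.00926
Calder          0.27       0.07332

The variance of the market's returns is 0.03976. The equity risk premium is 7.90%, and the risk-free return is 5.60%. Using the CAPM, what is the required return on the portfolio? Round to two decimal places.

β_Fenwick = 0.03851 / 0.03976 = 0.9686
β_Ingram = 0.04676 / 0.03976 = 1.1761
β_Granby = 0.00926 / 0.03976 = 0.2329
β_Calder = 0.07332 / 0.03976 = 1.8441
β_P = Σ w_i β_i = 0.15×0.9686 + 0.43×1.1761 + 0.15×0.2329 + 0.27×1.8441 = 1.1839
E(R_P) = R_f + β_P × MRP = 5.60% + 1.1839 × 7.90% = 14.95%

14.95%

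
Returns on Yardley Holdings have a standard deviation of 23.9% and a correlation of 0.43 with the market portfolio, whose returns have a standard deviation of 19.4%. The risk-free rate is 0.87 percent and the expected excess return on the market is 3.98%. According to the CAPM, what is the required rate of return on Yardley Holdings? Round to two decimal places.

2.98%

β = ρ × σ_i / σ_m = 0.43 × 23.9% / 19.4% = 0.5297
E(R) = 0.87% + 0.5297 × 3.98% = 2.98%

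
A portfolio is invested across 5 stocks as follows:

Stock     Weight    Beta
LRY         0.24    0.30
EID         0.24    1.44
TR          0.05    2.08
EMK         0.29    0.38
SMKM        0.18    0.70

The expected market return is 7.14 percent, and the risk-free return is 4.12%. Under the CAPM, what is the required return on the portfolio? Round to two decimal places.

6.41%

β_P = Σ w_i β_i = 0.24×0.30 + 0.24×1.44 + 0.05×2.08 + 0.29×0.38 + 0.18×0.70 = 0.7578
MRP = 7.14% − 4.12% = 3.02%
E(R_P) = R_f + β_P × MRP = 4.12% + 0.7578 × 3.02% = 6.41%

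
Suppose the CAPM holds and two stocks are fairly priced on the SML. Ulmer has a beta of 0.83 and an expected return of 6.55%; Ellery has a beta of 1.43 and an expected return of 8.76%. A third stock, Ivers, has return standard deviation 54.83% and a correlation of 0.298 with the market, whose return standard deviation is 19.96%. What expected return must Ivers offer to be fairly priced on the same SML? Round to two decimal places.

6.51%

MRP = (8.76% − 6.55%) / (1.43 − 0.83) = 3.6833%
R_f = 6.55% − 0.83 × 3.6833% = 3.4929%
β_Ivers = ρ·σ_i/σ_m = 0.298 × 54.83 / 19.96 = 0.8186
E(R_Ivers) = R_f + β × MRP = 3.4929% + 0.8186 × 3.6833% = 6.51%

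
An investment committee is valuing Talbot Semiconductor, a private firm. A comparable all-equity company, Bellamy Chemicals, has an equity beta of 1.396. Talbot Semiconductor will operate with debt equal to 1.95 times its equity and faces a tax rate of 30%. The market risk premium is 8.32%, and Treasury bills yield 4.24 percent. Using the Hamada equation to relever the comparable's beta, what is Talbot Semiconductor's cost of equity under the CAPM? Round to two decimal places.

β_L = β_U × [1 + (1 − t)(D/E)] = 1.396 × [1 + (1 − 0.30) × 1.95]
    = 1.396 × [1 + 0.70 × 1.95] = 1.396 × 2.3650 = 3.3015
E(R) = R_f + β_L × MRP = 4.24% + 3.3015 × 8.32% = 31.71%

31.71%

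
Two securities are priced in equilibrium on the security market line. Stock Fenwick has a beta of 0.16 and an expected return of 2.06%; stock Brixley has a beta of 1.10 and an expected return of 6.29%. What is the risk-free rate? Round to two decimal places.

Both satisfy E(R) = R_f + β·MRP, so the slope of the SML is
MRP = (6.29% − 2.06%) / (1.10 − 0.16) = 4.23% / 0.94 = 4.5000%
R_f = E(R_Fenwick) − β_Fenwick·MRP = 2.06% − 0.16 × 4.5000% = 1.3400%

1.34%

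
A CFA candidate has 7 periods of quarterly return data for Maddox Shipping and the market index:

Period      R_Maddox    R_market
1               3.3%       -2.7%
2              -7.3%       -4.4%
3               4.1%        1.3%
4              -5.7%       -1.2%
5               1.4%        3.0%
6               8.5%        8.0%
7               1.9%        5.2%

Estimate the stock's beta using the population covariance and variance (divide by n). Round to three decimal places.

Mean R_i = (3.3 − 7.3 + 4.1 − 5.7 + 1.4 + 8.5 + 1.9) / 7 = 0.8857%
Mean R_m = (-2.7 − 4.4 + 1.3 − 1.2 + 3.0 + 8.0 + 5.2) / 7 = 1.3143%
Σ(R_i − R̄_i)(R_m − R̄_m) = 109.3114  ⇒  Cov = 109.3114 / 7 = 15.6159
Σ(R_m − R̄_m)² = 117.7286  ⇒  Var(R_m) = 117.7286 / 7 = 16.8184
β = Cov / Var(R_m) = 15.6159 / 16.8184 = 0.9285

0.929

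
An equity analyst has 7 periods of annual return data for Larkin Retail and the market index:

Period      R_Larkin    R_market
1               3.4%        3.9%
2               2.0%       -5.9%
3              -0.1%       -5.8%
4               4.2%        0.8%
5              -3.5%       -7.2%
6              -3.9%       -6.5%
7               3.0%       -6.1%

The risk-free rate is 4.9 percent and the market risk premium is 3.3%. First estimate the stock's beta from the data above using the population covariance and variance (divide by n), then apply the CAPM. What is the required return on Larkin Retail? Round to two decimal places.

6.57%

Mean R_i = (3.4 + 2.0 − 0.1 + 4.2 − 3.5 − 3.9 + 3.0) / 7 = 0.7286%
Mean R_m = (3.9 − 5.9 − 5.8 + 0.8 − 7.2 − 6.5 − 6.1) / 7 = -3.8286%
Σ(R_i − R̄_i)(R_m − R̄_m) = 57.1757  ⇒  Cov = 57.1757 / 7 = 8.1680
Σ(R_m − R̄_m)² = 112.9943  ⇒  Var(R_m) = 112.9943 / 7 = 16.1420
β = Cov / Var(R_m) = 8.1680 / 16.1420 = 0.5060
E(R) = R_f + β × MRP = 4.9% + 0.5060 × 3.3% = 6.57%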